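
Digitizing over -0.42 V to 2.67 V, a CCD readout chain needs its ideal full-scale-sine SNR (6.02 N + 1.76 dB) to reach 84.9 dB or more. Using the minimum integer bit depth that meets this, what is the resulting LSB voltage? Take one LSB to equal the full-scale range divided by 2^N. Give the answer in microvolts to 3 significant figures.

189 µV

Full-scale range = 2.67 V − (-0.42 V) = 3.09 V.
Solving 6.02 N ≥ 84.9 − 1.76: N ≥ 13.811. Round up → N = 14.
LSB = 3.09 V / 2^14 = 189 µV.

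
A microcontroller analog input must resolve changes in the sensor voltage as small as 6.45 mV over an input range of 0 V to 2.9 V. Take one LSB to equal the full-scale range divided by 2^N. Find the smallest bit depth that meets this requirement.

Full-scale range = 2.9 V.
Levels needed ≥ 2.9/6.45 mV = 449.6. 2^9 = 512 suffices, so N_min = 9.

9 bits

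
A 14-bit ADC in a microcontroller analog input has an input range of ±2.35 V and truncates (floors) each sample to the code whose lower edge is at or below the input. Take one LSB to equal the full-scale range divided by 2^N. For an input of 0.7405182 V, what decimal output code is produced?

10773

Span: 2.35 V − (-2.35 V) = 4.7 V. LSB = 4.7 V / 2^14 ≈ 286.9 µV.
V_in − V_min = 0.7405182 − (-2.35) = 3.0905182 V.
Divide by LSB: 3.0905182 × 16384/4.7 = 10773.4149.
Truncating gives code 10773.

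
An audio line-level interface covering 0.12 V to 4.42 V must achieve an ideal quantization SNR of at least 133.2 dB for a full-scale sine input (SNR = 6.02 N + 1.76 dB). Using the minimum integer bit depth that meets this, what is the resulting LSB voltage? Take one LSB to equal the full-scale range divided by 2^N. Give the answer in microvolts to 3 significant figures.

The full-scale span is 4.42 − (0.12) = 4.3 V.
Solving 6.02 N ≥ 133.2 − 1.76: N ≥ 21.834. Round up → N = 22.
LSB = 4.3 V ÷ 2^22 = 4.3/4194304 V = 1.03 µV.

1.03 µV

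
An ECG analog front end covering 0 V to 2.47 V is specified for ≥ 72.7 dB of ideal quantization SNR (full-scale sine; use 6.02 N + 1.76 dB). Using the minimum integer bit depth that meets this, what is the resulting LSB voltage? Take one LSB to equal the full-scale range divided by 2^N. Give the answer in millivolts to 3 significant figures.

Full-scale range = 2.47 V.
6.02 N + 1.76 ≥ 72.7 gives N ≥ 11.784, so the minimum integer is 12.
One LSB is 2.47 V / 4096 = 0.603 mV.

0.603 mV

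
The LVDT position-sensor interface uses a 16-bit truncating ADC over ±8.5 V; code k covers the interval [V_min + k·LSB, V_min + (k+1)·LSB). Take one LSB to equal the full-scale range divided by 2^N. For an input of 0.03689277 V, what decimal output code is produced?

Span: 8.5 V − (-8.5 V) = 17 V. LSB = 17 V / 2^16 ≈ 259.4 µV.
code = ⌊(V_in − V_min)/LSB⌋ = ⌊(V_in − V_min) × 2^16 / range⌋
     = ⌊(0.03689277 − (-8.5)) × 65536 / 17⌋ = ⌊8.53689277 × 65536/17⌋
     = ⌊32910.224⌋ = 32910.

32910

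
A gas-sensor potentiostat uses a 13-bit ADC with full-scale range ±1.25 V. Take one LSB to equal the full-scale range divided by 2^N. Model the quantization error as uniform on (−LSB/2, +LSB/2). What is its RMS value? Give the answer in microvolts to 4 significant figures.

88.10 µV

Range = 1.25 − (-1.25) = 2.5 V.
One LSB is 2.5 V / 8192 = 305.176 µV.
RMS of a uniform error over width LSB is LSB/√12 = 88.10 µV.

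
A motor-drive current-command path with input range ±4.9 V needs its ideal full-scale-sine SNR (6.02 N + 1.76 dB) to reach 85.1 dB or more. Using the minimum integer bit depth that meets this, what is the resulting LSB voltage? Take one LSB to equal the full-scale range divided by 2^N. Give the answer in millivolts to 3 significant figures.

Range = 4.9 − (-4.9) = 9.8 V.
Required N = ⌈(85.1 − 1.76)/6.02⌉ = ⌈13.844⌉ = 14.
LSB = 9.8 V ÷ 2^14 = 9.8/16384 V = 0.598 mV.

0.598 mV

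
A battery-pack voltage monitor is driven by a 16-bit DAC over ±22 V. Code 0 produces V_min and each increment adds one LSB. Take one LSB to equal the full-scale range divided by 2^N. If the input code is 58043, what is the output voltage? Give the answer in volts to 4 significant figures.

Full-scale range = 22 V − (-22 V) = 44 V. LSB = 44 V / 2^16.
V_out = -22 + 58043 × (44/65536) V
      = -22 V + 38.9693 V = 16.9693 V.

16.97 V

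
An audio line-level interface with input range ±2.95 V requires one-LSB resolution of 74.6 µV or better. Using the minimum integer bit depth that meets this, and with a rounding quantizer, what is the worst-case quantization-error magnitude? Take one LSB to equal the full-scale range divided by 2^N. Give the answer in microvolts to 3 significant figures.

Range = 2.95 − (-2.95) = 5.9 V.
Required number of levels: 5.9/74.6 µV = 79088; smallest N with 2^N ≥ that is 17.
Step size = 5.9/131072 V = 45.013 µV.
Max error for round-to-nearest is LSB/2 = 22.5 µV.

22.5 µV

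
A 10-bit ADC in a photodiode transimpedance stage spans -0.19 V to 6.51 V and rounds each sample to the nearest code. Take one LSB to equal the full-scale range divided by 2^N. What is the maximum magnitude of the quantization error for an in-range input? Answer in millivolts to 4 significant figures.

The full-scale span is 6.51 − (-0.19) = 6.7 V.
One LSB is 6.7 V / 1024 = 6.54297 mV.
A rounding quantizer has |error| ≤ LSB/2 = 3.271 mV.

3.271 mV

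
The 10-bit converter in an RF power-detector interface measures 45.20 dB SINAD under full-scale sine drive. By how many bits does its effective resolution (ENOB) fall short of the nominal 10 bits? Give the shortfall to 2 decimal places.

ENOB = (SINAD − 1.76)/6.02 = (45.20 − 1.76)/6.02 = 7.2159 bits.
Shortfall = 10 − 7.2159 = 2.7841 bits.

2.78 bits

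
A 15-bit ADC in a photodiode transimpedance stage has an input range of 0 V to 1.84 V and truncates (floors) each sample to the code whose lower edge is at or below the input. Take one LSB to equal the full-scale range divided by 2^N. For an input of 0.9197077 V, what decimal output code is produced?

16378

Span = 1.84 V. LSB = 1.84 V / 2^15 ≈ 56.15 µV.
V_in − V_min = 0.9197077 − (0) = 0.9197077 V.
Divide by LSB: 0.9197077 × 32768/1.84 = 16378.7945.
Truncating gives code 16378.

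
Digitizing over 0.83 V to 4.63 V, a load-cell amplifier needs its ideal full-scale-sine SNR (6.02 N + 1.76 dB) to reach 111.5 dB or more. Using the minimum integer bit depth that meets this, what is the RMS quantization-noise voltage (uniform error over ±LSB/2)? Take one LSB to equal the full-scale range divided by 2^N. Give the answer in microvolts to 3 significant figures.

2.09 µV

The full-scale span is 4.63 − (0.83) = 3.8 V.
6.02 N + 1.76 ≥ 111.5 gives N ≥ 18.229, so the minimum integer is 19.
Step size = 3.8/524288 V = 7.2479 µV.
V_rms = LSB/√12 = 2.09 µV.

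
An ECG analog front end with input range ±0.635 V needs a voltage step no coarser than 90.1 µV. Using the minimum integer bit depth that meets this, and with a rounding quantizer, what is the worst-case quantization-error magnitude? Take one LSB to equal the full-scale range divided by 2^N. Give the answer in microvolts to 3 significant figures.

Range = 0.635 − (-0.635) = 1.27 V.
1.27 V / 90.1 µV = 14100. Since 2^13 = 8192 and 2^14 = 16384, N = 14.
LSB = 1.27 V ÷ 2^14 = 1.27/16384 V = 77.515 µV.
|e|_max = LSB/2 = 38.8 µV.

38.8 µV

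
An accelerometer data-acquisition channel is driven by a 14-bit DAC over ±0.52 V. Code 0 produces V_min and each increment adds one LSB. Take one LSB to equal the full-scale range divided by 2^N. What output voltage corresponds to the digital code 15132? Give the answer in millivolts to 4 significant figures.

Full-scale range = 0.52 V − (-0.52 V) = 1.04 V. LSB = 1.04 V / 2^14.
V_out = -0.52 + 15132 × (1.04/16384) V
      = -0.52 + 0.960527 = 0.440527 V.

440.5 mV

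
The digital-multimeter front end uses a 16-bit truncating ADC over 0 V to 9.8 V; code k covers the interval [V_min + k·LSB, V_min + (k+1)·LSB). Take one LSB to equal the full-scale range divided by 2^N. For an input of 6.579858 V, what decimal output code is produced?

44001

Full-scale range = 9.8 V. LSB = 9.8 V / 2^16 ≈ 149.5 µV.
code = ⌊(V_in − V_min)/LSB⌋ = ⌊(V_in − V_min) × 2^16 / range⌋
     = ⌊(6.579858 − (0)) × 65536 / 9.8⌋ = ⌊6.579858 × 65536/9.8⌋
     = ⌊44001.793⌋ = 44001.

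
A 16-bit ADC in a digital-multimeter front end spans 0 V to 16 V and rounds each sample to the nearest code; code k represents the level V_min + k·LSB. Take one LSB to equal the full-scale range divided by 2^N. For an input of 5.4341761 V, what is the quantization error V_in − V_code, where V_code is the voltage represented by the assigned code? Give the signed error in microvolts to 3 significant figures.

V_FS = 16 V. LSB = 16 V / 2^16 ≈ 244.1 µV.
(5.4341761 − (0)) / LSB = 5.4341761 × 65536/16 = 22258.3853. Nearest integer: k = 22258.
V_code = 0 + (22258/65536) × 16 = 5.4340820313 V.
V_in − V_code = 5.4341761 − (5.4340820313) = +94.1 µV.

+94.1 µV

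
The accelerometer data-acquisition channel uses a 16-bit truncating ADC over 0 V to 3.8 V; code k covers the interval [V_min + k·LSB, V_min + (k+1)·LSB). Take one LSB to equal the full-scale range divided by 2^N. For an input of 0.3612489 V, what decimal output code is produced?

Span = 3.8 V. LSB = 3.8 V / 2^16 ≈ 57.98 µV.
(V_in − V_min) × 2^16/range = (0.3612489 − (0)) × 65536/3.8 = 6230.213.
Floor → code = 6230.

6230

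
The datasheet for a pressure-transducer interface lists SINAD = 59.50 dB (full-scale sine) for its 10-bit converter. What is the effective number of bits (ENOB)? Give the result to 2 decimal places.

9.59 bits

Inverting SNR = 6.02 N + 1.76: N_eff = (59.50 − 1.76)/6.02 = 9.5914.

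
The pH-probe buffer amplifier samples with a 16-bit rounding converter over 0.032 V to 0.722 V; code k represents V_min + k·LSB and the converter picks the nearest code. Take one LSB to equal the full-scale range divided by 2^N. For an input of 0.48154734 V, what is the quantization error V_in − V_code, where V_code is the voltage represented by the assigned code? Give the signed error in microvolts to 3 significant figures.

Span: 0.722 V − (0.032 V) = 0.69 V. LSB = 0.69 V / 2^16 ≈ 10.53 µV.
(0.48154734 − (0.032)) / LSB = 0.44954734 × 65536/0.69 = 42697.8760. Nearest integer: k = 42698.
Reconstructed level: 0.032 + 42698 × 0.69/65536 V = 0.48154864502 V.
e = 0.48154734 − (0.48154864502) = −1.31 µV.

−1.31 µV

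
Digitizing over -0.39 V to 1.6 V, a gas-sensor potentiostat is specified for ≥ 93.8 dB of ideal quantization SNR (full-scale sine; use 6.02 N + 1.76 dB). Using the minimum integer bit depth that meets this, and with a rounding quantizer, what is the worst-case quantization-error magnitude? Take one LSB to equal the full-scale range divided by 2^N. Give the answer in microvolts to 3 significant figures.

15.2 µV

The full-scale span is 1.6 − (-0.39) = 1.99 V.
Solving 6.02 N ≥ 93.8 − 1.76: N ≥ 15.289. Round up → N = 16.
LSB = 1.99 V / 2^16 = 30.365 µV.
|e|_max = LSB/2 = 15.2 µV.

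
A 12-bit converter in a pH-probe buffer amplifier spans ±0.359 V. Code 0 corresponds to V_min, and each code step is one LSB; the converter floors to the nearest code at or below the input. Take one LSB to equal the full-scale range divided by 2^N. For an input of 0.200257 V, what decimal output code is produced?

3190

Span: 0.359 V − (-0.359 V) = 0.718 V. LSB = 0.718 V / 2^12 ≈ 175.3 µV.
V_in − V_min = 0.200257 − (-0.359) = 0.559257 V.
Divide by LSB: 0.559257 × 4096/0.718 = 3190.4132.
Truncating gives code 3190.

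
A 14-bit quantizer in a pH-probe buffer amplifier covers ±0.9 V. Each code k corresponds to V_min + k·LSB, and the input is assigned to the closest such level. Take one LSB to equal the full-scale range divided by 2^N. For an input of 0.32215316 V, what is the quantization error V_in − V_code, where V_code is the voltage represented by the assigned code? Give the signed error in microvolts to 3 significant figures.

Span: 0.9 V − (-0.9 V) = 1.8 V. LSB = 1.8 V / 2^14 ≈ 109.9 µV.
Position in LSBs: (0.32215316 − (-0.9)) × 16384/1.8 = 11124.3097; rounding gives k = 11124.
V_code = V_min + k × range/2^14 = -0.9 + 11124 × 1.8/16384 = 0.32211914063 V.
Error = V_in − V_code = 0.32215316 − (0.32211914063) = +34.0 µV.

+34.0 µV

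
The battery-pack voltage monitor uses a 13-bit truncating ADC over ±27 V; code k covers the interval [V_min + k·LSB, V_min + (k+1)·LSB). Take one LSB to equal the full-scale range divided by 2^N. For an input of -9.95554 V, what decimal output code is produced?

2585

Span: 27 V − (-27 V) = 54 V. LSB = 54 V / 2^13 ≈ 6.592 mV.
code = ⌊(V_in − V_min)/LSB⌋ = ⌊(V_in − V_min) × 2^13 / range⌋
     = ⌊(-9.95554 − (-27)) × 8192 / 54⌋ = ⌊17.04446 × 8192/54⌋
     = ⌊2585.708⌋ = 2585.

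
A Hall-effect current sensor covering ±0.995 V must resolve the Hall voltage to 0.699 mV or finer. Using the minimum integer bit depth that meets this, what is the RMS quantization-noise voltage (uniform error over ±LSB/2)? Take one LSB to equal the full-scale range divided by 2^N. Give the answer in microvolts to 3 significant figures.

140 µV

Full-scale range = 0.995 V − (-0.995 V) = 1.99 V.
Levels needed ≥ 1.99/0.699 mV = 2847. 2^12 = 4096 suffices, so N_min = 12.
LSB = 1.99 V ÷ 2^12 = 1.99/4096 V = 485.84 µV.
RMS noise = LSB/√12 = 140 µV.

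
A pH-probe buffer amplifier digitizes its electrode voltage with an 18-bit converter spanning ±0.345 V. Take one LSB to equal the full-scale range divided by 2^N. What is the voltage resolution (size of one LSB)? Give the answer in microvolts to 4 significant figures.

Full-scale range = 0.345 V − (-0.345 V) = 0.69 V.
2^18 = 262144 levels.
Step size = 0.69/262144 V = 2.632 µV.

2.632 µV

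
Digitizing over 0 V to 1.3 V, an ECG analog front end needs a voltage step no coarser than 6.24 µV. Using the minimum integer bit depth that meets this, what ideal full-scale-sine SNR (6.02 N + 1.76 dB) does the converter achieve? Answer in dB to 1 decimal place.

Span = 1.3 V.
Levels needed ≥ 1.3/6.24 µV = 208300. 2^18 = 262144 suffices, so N_min = 18.
Ideal SNR at N = 18: 6.02·18 + 1.76 = 110.1 dB.

110.1 dB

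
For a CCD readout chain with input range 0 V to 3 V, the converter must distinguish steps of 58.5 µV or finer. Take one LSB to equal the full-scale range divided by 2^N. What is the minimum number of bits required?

16 bits

Full-scale range = 3 V.
Levels needed ≥ 3/58.5 µV = 51280. 2^16 = 65536 suffices, so N_min = 16.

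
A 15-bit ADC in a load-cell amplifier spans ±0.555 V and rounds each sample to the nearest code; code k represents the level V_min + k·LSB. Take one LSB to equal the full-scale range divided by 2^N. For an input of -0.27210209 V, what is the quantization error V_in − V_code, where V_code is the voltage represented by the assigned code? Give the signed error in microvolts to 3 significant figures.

Range = 0.555 − (-0.555) = 1.11 V. LSB = 1.11 V / 2^15 ≈ 33.87 µV.
Position in LSBs: (-0.27210209 − (-0.555)) × 32768/1.11 = 8351.3502; rounding gives k = 8351.
Reconstructed level: -0.555 + 8351 × 1.11/32768 V = -0.27211395264 V.
V_in − V_code = -0.27210209 − (-0.27211395264) = +11.9 µV.

+11.9 µV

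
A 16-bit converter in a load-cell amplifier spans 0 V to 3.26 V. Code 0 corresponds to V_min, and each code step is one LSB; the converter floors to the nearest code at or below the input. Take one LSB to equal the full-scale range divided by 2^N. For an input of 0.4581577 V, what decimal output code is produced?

9210

Range is 3.26 V. LSB = 3.26 V / 2^16 ≈ 49.74 µV.
V_in − V_min = 0.4581577 − (0) = 0.4581577 V.
Divide by LSB: 0.4581577 × 65536/3.26 = 9210.3752.
Truncating gives code 9210.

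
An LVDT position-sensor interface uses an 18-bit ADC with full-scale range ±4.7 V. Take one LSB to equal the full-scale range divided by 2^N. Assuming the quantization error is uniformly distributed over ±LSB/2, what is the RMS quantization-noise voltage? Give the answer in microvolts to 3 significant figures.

10.4 µV

The full-scale span is 4.7 − (-4.7) = 9.4 V.
Step size = 9.4/262144 V = 35.858 µV.
For a uniform distribution on [−LSB/2, +LSB/2], V_rms = LSB/√12 = 35.858 µV/3.4641 = 10.4 µV.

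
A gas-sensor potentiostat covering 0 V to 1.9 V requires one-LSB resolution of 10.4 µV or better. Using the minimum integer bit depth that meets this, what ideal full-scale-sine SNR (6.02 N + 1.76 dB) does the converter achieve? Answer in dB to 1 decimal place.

Full-scale range = 1.9 V.
Levels needed ≥ 1.9/10.4 µV = 182700. 2^18 = 262144 suffices, so N_min = 18.
6.02(18) + 1.76 = 110.12 dB.

110.1 dB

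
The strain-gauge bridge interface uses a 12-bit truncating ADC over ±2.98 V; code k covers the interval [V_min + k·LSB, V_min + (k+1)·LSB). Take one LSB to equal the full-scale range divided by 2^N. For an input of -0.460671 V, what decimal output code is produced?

1731

Span: 2.98 V − (-2.98 V) = 5.96 V. LSB = 5.96 V / 2^12 ≈ 1.455 mV.
code = ⌊(V_in − V_min)/LSB⌋ = ⌊(V_in − V_min) × 2^12 / range⌋
     = ⌊(-0.460671 − (-2.98)) × 4096 / 5.96⌋ = ⌊2.519329 × 4096/5.96⌋
     = ⌊1731.405⌋ = 1731.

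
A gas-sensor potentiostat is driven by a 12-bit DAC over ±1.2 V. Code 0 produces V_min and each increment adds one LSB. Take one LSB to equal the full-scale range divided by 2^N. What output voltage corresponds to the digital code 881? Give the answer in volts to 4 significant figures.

-0.6838 V

Range = 1.2 − (-1.2) = 2.4 V. LSB = 2.4 V / 2^12.
Output = V_min + (881/4096) × range = -1.2 + 0.215088 × 2.4 V
      = -1.2 + 0.516211 = -0.683789 V.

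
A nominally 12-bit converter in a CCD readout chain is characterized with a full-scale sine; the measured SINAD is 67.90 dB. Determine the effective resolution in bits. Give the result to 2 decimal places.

10.99 bits

Inverting SNR = 6.02 N + 1.76: N_eff = (67.90 − 1.76)/6.02 = 10.9867.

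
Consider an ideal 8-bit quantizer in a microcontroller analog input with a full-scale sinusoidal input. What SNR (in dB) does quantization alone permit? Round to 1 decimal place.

49.9 dB

6.02(8) + 1.76 = 48.16 + 1.76 = 49.92 dB.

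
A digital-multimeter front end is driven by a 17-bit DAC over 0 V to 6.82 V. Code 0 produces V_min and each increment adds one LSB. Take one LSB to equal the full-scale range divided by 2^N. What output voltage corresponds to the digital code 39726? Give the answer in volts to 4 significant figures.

V_FS = 6.82 V. LSB = 6.82 V / 2^17.
V_out = V_min + code × LSB = 0 V + 39726 × 6.82 V / 131072
      = 0 + 2.06704 = 2.06704 V.

2.067 V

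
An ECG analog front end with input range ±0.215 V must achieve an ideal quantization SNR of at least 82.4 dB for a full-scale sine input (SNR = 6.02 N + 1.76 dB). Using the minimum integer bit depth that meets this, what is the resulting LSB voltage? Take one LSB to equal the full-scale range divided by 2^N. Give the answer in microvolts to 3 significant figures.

Range = 0.215 − (-0.215) = 0.43 V.
N ≥ (82.4 − 1.76)/6.02 = 13.395 → N_min = 14.
One LSB is 0.43 V / 16384 = 26.2 µV.

26.2 µV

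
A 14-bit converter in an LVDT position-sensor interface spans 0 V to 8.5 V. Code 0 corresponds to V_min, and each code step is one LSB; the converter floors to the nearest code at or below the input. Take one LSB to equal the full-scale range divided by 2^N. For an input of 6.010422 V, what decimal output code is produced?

11585

V_FS = 8.5 V. LSB = 8.5 V / 2^14 ≈ 0.5188 mV.
(V_in − V_min) × 2^14/range = (6.010422 − (0)) × 16384/8.5 = 11585.265.
Floor → code = 11585.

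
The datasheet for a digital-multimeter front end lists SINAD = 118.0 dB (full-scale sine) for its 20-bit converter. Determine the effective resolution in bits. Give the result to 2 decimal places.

ENOB = (118.0 − 1.76)/6.02 = 19.3090 bits.

19.31 bits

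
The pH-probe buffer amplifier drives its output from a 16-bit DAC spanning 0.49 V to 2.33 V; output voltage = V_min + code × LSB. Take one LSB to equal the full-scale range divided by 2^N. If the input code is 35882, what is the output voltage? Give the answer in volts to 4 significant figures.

The full-scale span is 2.33 − (0.49) = 1.84 V. LSB = 1.84 V / 2^16.
Output = V_min + (35882/65536) × range = 0.49 + 0.547516 × 1.84 V
      = 0.49 V + 1.00743 V = 1.49743 V.

1.497 V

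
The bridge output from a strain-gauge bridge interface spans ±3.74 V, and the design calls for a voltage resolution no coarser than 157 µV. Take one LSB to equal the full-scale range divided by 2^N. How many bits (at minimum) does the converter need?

16 bits

Full-scale range = 3.74 V − (-3.74 V) = 7.48 V.
Required number of levels: 7.48/157 µV = 47643; smallest N with 2^N ≥ that is 16.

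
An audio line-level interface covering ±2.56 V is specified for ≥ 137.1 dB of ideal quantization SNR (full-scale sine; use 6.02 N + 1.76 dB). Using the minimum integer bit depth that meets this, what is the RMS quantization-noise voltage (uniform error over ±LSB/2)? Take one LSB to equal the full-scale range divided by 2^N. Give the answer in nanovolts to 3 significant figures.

176 nV

Range = 2.56 − (-2.56) = 5.12 V.
N ≥ (137.1 − 1.76)/6.02 = 22.482 → N_min = 23.
Step size = 5.12/8388608 V = 0.61035 µV.
RMS noise = LSB/√12 = 176 nV.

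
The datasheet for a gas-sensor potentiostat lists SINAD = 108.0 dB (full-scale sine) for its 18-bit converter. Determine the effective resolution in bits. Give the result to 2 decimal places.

ENOB = (108.0 − 1.76)/6.02 = 17.6478 bits.

17.65 bits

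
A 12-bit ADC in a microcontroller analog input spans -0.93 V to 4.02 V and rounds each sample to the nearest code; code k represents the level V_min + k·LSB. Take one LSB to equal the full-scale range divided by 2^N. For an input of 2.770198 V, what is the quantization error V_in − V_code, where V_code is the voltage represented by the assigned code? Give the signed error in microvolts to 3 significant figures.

−217 µV

Range = 4.02 − (-0.93) = 4.95 V. LSB = 4.95 V / 2^12 ≈ 1.208 mV.
(V_in − V_min)/LSB = (2.770198 − (-0.93)) × 4096/4.95 = 3061.8204 → nearest code k = 3062.
Reconstructed level: -0.93 + 3062 × 4.95/4096 V = 2.770415039 V.
e = 2.770198 − (2.770415039) = −217 µV.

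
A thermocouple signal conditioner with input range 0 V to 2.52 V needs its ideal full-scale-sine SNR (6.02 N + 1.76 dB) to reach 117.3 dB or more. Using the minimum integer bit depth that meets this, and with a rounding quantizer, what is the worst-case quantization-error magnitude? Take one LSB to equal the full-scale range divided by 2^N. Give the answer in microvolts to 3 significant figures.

Full-scale range = 2.52 V.
6.02 N + 1.76 ≥ 117.3 gives N ≥ 19.193, so the minimum integer is 20.
LSB = 2.52 V ÷ 2^20 = 2.52/1048576 V = 2.4033 µV.
Half an LSB is 1.20 µV.

1.20 µV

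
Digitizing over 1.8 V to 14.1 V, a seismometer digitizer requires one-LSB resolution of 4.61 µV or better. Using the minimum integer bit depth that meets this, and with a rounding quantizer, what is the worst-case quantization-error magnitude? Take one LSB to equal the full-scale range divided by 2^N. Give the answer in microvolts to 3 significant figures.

1.47 µV

The full-scale span is 14.1 − (1.8) = 12.3 V.
Need 2^N ≥ 12.3 V / 4.61 µV = 2.668e6 → N_min = 22.
LSB = 12.3 V ÷ 2^22 = 12.3/4194304 V = 2.9325 µV.
Half an LSB is 1.47 µV.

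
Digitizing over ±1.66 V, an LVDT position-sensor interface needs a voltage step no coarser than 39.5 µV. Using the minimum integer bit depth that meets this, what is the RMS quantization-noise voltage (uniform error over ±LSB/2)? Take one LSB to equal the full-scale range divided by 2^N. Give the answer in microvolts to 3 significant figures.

Range = 1.66 − (-1.66) = 3.32 V.
3.32 V / 39.5 µV = 84050. Since 2^16 = 65536 and 2^17 = 131072, N = 17.
One LSB is 3.32 V / 131072 = 25.330 µV.
V_rms = LSB/√12 = 7.31 µV.

7.31 µV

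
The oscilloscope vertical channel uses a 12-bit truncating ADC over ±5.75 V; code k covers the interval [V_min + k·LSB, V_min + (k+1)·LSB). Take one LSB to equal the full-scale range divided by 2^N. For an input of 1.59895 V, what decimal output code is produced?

2617

Range = 5.75 − (-5.75) = 11.5 V. LSB = 11.5 V / 2^12 ≈ 2.808 mV.
V_in − V_min = 1.59895 − (-5.75) = 7.34895 V.
Divide by LSB: 7.34895 × 4096/11.5 = 2617.5043.
Truncating gives code 2617.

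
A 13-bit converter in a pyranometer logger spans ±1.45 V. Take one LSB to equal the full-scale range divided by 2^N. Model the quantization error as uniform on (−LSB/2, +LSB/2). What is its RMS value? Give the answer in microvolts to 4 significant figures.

The full-scale span is 1.45 − (-1.45) = 2.9 V.
One LSB is 2.9 V / 8192 = 354.004 µV.
For a uniform distribution on [−LSB/2, +LSB/2], V_rms = LSB/√12 = 354.004 µV/3.4641 = 102.2 µV.

102.2 µV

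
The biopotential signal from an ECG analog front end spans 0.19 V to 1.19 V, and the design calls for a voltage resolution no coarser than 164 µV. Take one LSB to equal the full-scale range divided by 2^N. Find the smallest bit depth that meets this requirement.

13 bits

Range = 1.19 − (0.19) = 1 V.
1 V / 164 µV = 6098. Since 2^12 = 4096 and 2^13 = 8192, N = 13.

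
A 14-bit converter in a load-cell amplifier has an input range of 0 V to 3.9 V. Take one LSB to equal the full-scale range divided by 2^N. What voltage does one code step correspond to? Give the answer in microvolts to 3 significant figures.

V_FS = 3.9 V.
2^14 = 16384 levels.
One LSB is 3.9 V / 16384 = 238 µV.

238 µV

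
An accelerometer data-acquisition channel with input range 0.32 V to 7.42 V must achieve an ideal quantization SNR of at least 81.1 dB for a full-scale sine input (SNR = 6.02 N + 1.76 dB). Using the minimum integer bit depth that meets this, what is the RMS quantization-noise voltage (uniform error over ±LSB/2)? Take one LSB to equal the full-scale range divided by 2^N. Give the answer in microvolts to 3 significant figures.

Span: 7.42 V − (0.32 V) = 7.1 V.
N ≥ (81.1 − 1.76)/6.02 = 13.179 → N_min = 14.
Step size = 7.1/16384 V = 433.35 µV.
V_rms = LSB/√12 = 125 µV.

125 µV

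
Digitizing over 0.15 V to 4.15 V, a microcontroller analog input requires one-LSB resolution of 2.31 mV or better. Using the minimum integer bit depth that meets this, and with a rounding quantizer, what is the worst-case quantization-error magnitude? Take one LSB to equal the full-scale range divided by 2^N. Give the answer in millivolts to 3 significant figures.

0.977 mV

Range = 4.15 − (0.15) = 4 V.
Levels needed ≥ 4/2.31 mV = 1732. 2^11 = 2048 suffices, so N_min = 11.
LSB = 4 V ÷ 2^11 = 4/2048 V = 1.9531 mV.
|e|_max = LSB/2 = 0.977 mV.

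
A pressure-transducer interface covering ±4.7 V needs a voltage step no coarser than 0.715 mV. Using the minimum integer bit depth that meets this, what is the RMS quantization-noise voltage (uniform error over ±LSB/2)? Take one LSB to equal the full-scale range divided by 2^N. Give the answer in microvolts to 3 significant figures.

Span: 4.7 V − (-4.7 V) = 9.4 V.
Required number of levels: 9.4/0.715 mV = 13147; smallest N with 2^N ≥ that is 14.
LSB = 9.4 V / 2^14 = 0.57373 mV.
RMS noise = LSB/√12 = 166 µV.

166 µV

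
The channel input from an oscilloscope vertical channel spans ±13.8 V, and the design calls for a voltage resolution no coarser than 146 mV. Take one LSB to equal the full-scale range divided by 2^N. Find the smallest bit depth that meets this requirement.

Span: 13.8 V − (-13.8 V) = 27.6 V.
Levels needed ≥ 27.6/146 mV = 189.0. 2^8 = 256 suffices, so N_min = 8.

8 bits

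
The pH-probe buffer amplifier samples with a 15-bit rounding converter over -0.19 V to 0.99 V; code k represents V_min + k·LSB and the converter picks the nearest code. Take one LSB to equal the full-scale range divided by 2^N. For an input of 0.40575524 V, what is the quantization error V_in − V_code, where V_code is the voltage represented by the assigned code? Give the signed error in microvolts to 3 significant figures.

−6.48 µV

Full-scale range = 0.99 V − (-0.19 V) = 1.18 V. LSB = 1.18 V / 2^15 ≈ 36.01 µV.
(0.40575524 − (-0.19)) / LSB = 0.59575524 × 32768/1.18 = 16543.8201. Nearest integer: k = 16544.
V_code = V_min + k × range/2^15 = -0.19 + 16544 × 1.18/32768 = 0.40576171875 V.
e = 0.40575524 − (0.40576171875) = −6.48 µV.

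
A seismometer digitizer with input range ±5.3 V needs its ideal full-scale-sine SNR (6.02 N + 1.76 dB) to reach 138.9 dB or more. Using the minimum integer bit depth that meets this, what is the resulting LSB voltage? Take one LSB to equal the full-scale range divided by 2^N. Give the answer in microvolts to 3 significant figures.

Range = 5.3 − (-5.3) = 10.6 V.
Required N = ⌈(138.9 − 1.76)/6.02⌉ = ⌈22.781⌉ = 23.
Step size = 10.6/8388608 V = 1.26 µV.

1.26 µV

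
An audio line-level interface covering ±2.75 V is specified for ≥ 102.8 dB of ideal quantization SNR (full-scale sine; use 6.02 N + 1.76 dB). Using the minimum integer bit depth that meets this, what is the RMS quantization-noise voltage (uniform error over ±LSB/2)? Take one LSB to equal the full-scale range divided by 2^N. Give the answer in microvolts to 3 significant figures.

Span: 2.75 V − (-2.75 V) = 5.5 V.
N ≥ (102.8 − 1.76)/6.02 = 16.784 → N_min = 17.
One LSB is 5.5 V / 131072 = 41.962 µV.
RMS noise = LSB/√12 = 12.1 µV.

12.1 µV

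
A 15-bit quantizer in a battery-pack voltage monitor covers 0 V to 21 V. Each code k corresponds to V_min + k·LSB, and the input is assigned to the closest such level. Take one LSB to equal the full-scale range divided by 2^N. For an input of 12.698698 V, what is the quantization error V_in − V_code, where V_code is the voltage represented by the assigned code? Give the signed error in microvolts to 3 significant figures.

Full-scale range = 21 V. LSB = 21 V / 2^15 ≈ 0.6409 mV.
(V_in − V_min)/LSB = (12.698698 − (0)) × 32768/21 = 19814.8065 → nearest code k = 19815.
V_code = V_min + k × range/2^15 = 0 + 19815 × 21/32768 = 12.698822021 V.
V_in − V_code = 12.698698 − (12.698822021) = −124 µV.

−124 µV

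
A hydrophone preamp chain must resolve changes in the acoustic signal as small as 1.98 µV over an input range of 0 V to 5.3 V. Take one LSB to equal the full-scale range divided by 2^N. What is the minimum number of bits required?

22 bits

Span = 5.3 V.
Need 2^N ≥ 5.3 V / 1.98 µV = 2.677e6 → N_min = 22.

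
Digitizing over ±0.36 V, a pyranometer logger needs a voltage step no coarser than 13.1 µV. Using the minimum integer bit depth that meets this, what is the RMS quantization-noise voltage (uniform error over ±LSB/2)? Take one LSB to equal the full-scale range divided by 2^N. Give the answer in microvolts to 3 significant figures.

3.17 µV

Span: 0.36 V − (-0.36 V) = 0.72 V.
Required number of levels: 0.72/13.1 µV = 54962; smallest N with 2^N ≥ that is 16.
One LSB is 0.72 V / 65536 = 10.986 µV.
V_rms = LSB/√12 = 3.17 µV.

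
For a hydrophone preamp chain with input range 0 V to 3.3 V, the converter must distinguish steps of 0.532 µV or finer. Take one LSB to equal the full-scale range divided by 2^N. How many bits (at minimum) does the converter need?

23 bits

Span = 3.3 V.
Required number of levels: 3.3/0.532 µV = 6.2030e6; smallest N with 2^N ≥ that is 23.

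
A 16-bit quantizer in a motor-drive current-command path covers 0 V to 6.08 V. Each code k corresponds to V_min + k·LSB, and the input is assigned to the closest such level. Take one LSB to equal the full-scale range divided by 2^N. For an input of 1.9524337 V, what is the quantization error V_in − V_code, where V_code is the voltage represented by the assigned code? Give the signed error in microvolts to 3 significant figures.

+16.7 µV

V_FS = 6.08 V. LSB = 6.08 V / 2^16 ≈ 92.77 µV.
(V_in − V_min)/LSB = (1.9524337 − (0)) × 65536/6.08 = 21045.1801 → nearest code k = 21045.
V_code = 0 + (21045/65536) × 6.08 = 1.9524169922 V.
V_in − V_code = 1.9524337 − (1.9524169922) = +16.7 µV.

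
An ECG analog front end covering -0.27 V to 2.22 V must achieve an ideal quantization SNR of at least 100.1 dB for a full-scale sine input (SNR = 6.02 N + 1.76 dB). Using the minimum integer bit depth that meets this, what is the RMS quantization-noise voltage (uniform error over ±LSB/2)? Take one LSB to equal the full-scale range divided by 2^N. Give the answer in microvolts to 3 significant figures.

The full-scale span is 2.22 − (-0.27) = 2.49 V.
Solving 6.02 N ≥ 100.1 − 1.76: N ≥ 16.336. Round up → N = 17.
Step size = 2.49/131072 V = 18.997 µV.
σ_q = LSB/√12 = 18.997 µV/3.4641 = 5.48 µV.

5.48 µV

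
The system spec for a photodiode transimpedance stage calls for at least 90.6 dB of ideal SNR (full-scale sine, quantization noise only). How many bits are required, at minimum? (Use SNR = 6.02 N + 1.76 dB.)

15 bits

6.02 N + 1.76 ≥ 90.6 gives N ≥ 14.757, so the minimum integer is 15.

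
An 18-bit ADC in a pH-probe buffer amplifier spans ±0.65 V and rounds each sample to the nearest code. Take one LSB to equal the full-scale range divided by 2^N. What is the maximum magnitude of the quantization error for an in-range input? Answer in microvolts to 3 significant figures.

2.48 µV

Range = 0.65 − (-0.65) = 1.3 V.
One LSB is 1.3 V / 262144 = 4.9591 µV.
A rounding quantizer has |error| ≤ LSB/2 = 2.48 µV.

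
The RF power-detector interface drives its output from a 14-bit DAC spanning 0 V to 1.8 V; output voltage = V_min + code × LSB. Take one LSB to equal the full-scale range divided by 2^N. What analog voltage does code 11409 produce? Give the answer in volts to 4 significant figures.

1.253 V

V_FS = 1.8 V. LSB = 1.8 V / 2^14.
V_out = V_min + code × LSB = 0 V + 11409 × 1.8 V / 16384
      = 0 + 1.25343 = 1.25343 V.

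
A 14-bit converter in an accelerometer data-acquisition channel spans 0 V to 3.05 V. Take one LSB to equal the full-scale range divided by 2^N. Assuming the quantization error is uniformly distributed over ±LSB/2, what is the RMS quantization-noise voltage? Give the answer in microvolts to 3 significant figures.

Full-scale range = 3.05 V.
Step size = 3.05/16384 V = 186.16 µV.
RMS of a uniform error over width LSB is LSB/√12 = 53.7 µV.

53.7 µV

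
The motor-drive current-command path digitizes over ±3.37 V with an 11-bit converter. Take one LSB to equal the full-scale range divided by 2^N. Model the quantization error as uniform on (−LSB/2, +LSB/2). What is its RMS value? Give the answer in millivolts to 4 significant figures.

0.9500 mV

Span: 3.37 V − (-3.37 V) = 6.74 V.
LSB = 6.74 V ÷ 2^11 = 6.74/2048 V = 3.29102 mV.
V_rms = LSB/√12 = 3.29102 mV / √12 = 0.9500 mV.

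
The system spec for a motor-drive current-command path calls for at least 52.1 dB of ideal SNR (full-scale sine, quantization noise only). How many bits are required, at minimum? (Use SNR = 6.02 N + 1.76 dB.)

6.02 N + 1.76 ≥ 52.1 gives N ≥ 8.362, so the minimum integer is 9.

9 bits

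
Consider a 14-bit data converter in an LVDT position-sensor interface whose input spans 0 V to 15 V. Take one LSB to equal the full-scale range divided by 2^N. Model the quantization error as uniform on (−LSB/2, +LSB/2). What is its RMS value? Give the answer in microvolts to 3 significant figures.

V_FS = 15 V.
LSB = 15 V / 2^14 = 0.91553 mV.
σ_q = LSB/√12 = 0.91553 mV/3.4641 = 264 µV.

264 µV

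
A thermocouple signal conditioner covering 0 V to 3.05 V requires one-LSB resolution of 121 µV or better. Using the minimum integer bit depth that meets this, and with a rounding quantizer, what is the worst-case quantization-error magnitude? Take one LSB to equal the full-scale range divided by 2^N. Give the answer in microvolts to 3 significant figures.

46.5 µV

Full-scale range = 3.05 V.
Need 2^N ≥ 3.05 V / 121 µV = 25210 → N_min = 15.
LSB = 3.05 V / 2^15 = 93.079 µV.
Max error for round-to-nearest is LSB/2 = 46.5 µV.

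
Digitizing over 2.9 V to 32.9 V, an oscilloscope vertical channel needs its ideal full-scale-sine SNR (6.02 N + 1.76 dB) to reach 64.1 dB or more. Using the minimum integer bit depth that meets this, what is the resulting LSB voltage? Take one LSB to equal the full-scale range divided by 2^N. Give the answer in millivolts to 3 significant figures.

Range = 32.9 − (2.9) = 30 V.
Solving 6.02 N ≥ 64.1 − 1.76: N ≥ 10.355. Round up → N = 11.
LSB = 30 V ÷ 2^11 = 30/2048 V = 14.6 mV.

14.6 mV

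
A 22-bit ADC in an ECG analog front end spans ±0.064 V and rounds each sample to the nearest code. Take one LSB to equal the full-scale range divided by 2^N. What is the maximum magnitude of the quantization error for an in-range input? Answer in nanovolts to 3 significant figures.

15.3 nV

Span: 0.064 V − (-0.064 V) = 0.128 V.
One LSB is 0.128 V / 4194304 = 30.518 nV.
Worst-case error for round-to-nearest is half an LSB: 15.3 nV.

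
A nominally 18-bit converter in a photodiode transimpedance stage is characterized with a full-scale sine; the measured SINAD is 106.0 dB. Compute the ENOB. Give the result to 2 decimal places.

ENOB = (106.0 − 1.76)/6.02 = 17.3156 bits.

17.32 bits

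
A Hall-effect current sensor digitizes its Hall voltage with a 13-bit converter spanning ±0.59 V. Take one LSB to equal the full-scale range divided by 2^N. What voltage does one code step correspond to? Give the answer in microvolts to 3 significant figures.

Span: 0.59 V − (-0.59 V) = 1.18 V.
There are 2^13 = 8192 steps.
LSB = 1.18 V ÷ 2^13 = 1.18/8192 V = 144 µV.

144 µV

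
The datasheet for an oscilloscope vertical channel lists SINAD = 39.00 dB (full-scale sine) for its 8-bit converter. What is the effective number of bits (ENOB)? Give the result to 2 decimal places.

ENOB = (SINAD − 1.76) / 6.02 = (39.00 − 1.76) / 6.02 = 37.24 / 6.02 = 6.1860.

6.19 bits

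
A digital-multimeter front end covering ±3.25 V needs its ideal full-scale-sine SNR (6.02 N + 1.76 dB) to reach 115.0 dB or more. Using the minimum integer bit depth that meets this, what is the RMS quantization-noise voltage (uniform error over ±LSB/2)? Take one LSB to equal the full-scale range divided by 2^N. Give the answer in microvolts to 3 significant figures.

3.58 µV

Full-scale range = 3.25 V − (-3.25 V) = 6.5 V.
Required N = ⌈(115.0 − 1.76)/6.02⌉ = ⌈18.811⌉ = 19.
Step size = 6.5/524288 V = 12.398 µV.
V_rms = LSB/√12 = 3.58 µV.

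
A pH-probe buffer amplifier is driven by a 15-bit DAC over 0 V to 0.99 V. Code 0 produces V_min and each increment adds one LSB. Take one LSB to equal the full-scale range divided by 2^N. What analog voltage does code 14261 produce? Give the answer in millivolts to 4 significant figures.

Range is 0.99 V. LSB = 0.99 V / 2^15.
V_out = 0 + 14261 × (0.99/32768) V
      = 0 + 0.430859 = 0.430859 V.

430.9 mV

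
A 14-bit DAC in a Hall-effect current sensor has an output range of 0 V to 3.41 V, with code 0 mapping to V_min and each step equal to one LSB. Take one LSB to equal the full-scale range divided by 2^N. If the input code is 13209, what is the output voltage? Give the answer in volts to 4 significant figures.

2.749 V

Range is 3.41 V. LSB = 3.41 V / 2^14.
V_out = 0 + 13209 × (3.41/16384) V
      = 0 + 2.74919 = 2.74919 V.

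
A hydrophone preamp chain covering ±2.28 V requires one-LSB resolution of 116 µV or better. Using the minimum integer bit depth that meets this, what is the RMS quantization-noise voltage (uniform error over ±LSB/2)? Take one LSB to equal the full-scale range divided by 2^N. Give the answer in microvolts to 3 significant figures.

Range = 2.28 − (-2.28) = 4.56 V.
Required number of levels: 4.56/116 µV = 39310; smallest N with 2^N ≥ that is 16.
LSB = 4.56 V ÷ 2^16 = 4.56/65536 V = 69.580 µV.
σ_q = LSB/√12 = 69.580 µV/3.4641 = 20.1 µV.

20.1 µV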